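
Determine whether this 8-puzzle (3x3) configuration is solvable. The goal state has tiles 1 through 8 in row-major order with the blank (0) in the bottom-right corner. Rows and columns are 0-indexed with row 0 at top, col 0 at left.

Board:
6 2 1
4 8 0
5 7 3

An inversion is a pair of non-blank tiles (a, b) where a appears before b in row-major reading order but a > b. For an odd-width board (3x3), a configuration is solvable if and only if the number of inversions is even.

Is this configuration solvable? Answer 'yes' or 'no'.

Answer: yes

Derivation:
Inversions (pairs i<j in row-major order where tile[i] > tile[j] > 0): 12
12 is even, so the puzzle is solvable.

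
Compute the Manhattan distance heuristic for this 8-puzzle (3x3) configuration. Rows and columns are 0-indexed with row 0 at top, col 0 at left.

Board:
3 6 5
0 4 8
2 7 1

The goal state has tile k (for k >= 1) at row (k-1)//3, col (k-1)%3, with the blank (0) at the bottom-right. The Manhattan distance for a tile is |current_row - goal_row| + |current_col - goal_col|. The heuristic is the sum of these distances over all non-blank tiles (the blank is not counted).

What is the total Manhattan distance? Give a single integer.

Tile 3: at (0,0), goal (0,2), distance |0-0|+|0-2| = 2
Tile 6: at (0,1), goal (1,2), distance |0-1|+|1-2| = 2
Tile 5: at (0,2), goal (1,1), distance |0-1|+|2-1| = 2
Tile 4: at (1,1), goal (1,0), distance |1-1|+|1-0| = 1
Tile 8: at (1,2), goal (2,1), distance |1-2|+|2-1| = 2
Tile 2: at (2,0), goal (0,1), distance |2-0|+|0-1| = 3
Tile 7: at (2,1), goal (2,0), distance |2-2|+|1-0| = 1
Tile 1: at (2,2), goal (0,0), distance |2-0|+|2-0| = 4
Sum: 2 + 2 + 2 + 1 + 2 + 3 + 1 + 4 = 17

Answer: 17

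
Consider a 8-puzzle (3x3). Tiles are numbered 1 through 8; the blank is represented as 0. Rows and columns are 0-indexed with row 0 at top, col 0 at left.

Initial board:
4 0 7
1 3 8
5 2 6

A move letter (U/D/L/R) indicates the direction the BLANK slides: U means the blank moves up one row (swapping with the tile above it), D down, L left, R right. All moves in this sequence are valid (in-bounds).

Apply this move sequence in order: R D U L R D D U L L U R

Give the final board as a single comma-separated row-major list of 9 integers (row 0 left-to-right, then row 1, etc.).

After move 1 (R):
4 7 0
1 3 8
5 2 6

After move 2 (D):
4 7 8
1 3 0
5 2 6

After move 3 (U):
4 7 0
1 3 8
5 2 6

After move 4 (L):
4 0 7
1 3 8
5 2 6

After move 5 (R):
4 7 0
1 3 8
5 2 6

After move 6 (D):
4 7 8
1 3 0
5 2 6

After move 7 (D):
4 7 8
1 3 6
5 2 0

After move 8 (U):
4 7 8
1 3 0
5 2 6

After move 9 (L):
4 7 8
1 0 3
5 2 6

After move 10 (L):
4 7 8
0 1 3
5 2 6

After move 11 (U):
0 7 8
4 1 3
5 2 6

After move 12 (R):
7 0 8
4 1 3
5 2 6

Answer: 7, 0, 8, 4, 1, 3, 5, 2, 6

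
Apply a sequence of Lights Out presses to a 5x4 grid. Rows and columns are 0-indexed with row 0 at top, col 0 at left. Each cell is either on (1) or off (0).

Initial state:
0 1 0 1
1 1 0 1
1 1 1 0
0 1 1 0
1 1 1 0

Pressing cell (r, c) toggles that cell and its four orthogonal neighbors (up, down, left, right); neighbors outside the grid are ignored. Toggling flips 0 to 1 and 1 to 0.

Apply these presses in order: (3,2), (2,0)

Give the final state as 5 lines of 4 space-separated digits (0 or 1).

After press 1 at (3,2):
0 1 0 1
1 1 0 1
1 1 0 0
0 0 0 1
1 1 0 0

After press 2 at (2,0):
0 1 0 1
0 1 0 1
0 0 0 0
1 0 0 1
1 1 0 0

Answer: 0 1 0 1
0 1 0 1
0 0 0 0
1 0 0 1
1 1 0 0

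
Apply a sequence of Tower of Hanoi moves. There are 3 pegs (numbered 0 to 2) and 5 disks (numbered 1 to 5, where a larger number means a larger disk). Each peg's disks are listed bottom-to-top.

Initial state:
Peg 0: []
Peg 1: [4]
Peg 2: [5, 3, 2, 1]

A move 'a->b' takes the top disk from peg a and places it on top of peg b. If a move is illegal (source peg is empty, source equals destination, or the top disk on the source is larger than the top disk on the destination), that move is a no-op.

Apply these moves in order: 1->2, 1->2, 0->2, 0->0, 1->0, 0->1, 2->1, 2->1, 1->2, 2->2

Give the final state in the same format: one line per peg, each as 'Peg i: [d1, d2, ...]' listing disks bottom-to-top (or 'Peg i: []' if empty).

After move 1 (1->2):
Peg 0: []
Peg 1: [4]
Peg 2: [5, 3, 2, 1]

After move 2 (1->2):
Peg 0: []
Peg 1: [4]
Peg 2: [5, 3, 2, 1]

After move 3 (0->2):
Peg 0: []
Peg 1: [4]
Peg 2: [5, 3, 2, 1]

After move 4 (0->0):
Peg 0: []
Peg 1: [4]
Peg 2: [5, 3, 2, 1]

After move 5 (1->0):
Peg 0: [4]
Peg 1: []
Peg 2: [5, 3, 2, 1]

After move 6 (0->1):
Peg 0: []
Peg 1: [4]
Peg 2: [5, 3, 2, 1]

After move 7 (2->1):
Peg 0: []
Peg 1: [4, 1]
Peg 2: [5, 3, 2]

After move 8 (2->1):
Peg 0: []
Peg 1: [4, 1]
Peg 2: [5, 3, 2]

After move 9 (1->2):
Peg 0: []
Peg 1: [4]
Peg 2: [5, 3, 2, 1]

After move 10 (2->2):
Peg 0: []
Peg 1: [4]
Peg 2: [5, 3, 2, 1]

Answer: Peg 0: []
Peg 1: [4]
Peg 2: [5, 3, 2, 1]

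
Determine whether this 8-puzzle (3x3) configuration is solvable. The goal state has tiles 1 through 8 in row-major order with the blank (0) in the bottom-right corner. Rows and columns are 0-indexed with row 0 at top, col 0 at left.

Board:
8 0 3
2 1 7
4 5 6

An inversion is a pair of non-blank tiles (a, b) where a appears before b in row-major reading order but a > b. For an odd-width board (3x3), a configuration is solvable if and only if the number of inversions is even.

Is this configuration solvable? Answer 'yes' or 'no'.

Answer: no

Derivation:
Inversions (pairs i<j in row-major order where tile[i] > tile[j] > 0): 13
13 is odd, so the puzzle is not solvable.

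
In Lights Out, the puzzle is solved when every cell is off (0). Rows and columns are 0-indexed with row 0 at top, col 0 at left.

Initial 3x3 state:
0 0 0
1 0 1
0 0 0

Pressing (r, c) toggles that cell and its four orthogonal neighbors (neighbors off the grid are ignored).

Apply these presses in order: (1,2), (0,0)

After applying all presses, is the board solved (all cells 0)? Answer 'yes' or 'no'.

Answer: no

Derivation:
After press 1 at (1,2):
0 0 1
1 1 0
0 0 1

After press 2 at (0,0):
1 1 1
0 1 0
0 0 1

Lights still on: 5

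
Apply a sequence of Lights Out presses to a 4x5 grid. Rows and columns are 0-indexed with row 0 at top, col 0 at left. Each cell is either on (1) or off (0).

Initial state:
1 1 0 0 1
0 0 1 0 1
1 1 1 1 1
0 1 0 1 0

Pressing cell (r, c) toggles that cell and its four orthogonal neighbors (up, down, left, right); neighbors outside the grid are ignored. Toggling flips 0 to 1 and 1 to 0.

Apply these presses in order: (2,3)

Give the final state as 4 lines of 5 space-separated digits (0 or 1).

Answer: 1 1 0 0 1
0 0 1 1 1
1 1 0 0 0
0 1 0 0 0

Derivation:
After press 1 at (2,3):
1 1 0 0 1
0 0 1 1 1
1 1 0 0 0
0 1 0 0 0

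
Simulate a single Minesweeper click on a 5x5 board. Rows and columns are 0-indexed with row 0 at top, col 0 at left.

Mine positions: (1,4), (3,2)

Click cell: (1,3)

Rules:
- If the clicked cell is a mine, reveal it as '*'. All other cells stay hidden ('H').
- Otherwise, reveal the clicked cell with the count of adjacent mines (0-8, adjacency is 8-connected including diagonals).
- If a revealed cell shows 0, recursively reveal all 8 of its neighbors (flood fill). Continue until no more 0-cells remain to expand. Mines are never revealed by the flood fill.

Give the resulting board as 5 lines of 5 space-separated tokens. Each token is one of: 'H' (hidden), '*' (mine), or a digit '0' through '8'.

H H H H H
H H H 1 H
H H H H H
H H H H H
H H H H H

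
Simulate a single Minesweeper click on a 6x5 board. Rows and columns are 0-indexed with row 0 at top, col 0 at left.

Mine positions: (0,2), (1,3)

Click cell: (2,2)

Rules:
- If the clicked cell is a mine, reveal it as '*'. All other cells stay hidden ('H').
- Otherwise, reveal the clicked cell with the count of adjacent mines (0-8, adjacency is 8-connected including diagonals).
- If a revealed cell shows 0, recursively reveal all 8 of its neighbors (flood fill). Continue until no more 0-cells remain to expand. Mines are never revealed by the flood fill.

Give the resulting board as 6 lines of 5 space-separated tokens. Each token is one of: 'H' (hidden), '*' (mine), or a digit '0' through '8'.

H H H H H
H H H H H
H H 1 H H
H H H H H
H H H H H
H H H H H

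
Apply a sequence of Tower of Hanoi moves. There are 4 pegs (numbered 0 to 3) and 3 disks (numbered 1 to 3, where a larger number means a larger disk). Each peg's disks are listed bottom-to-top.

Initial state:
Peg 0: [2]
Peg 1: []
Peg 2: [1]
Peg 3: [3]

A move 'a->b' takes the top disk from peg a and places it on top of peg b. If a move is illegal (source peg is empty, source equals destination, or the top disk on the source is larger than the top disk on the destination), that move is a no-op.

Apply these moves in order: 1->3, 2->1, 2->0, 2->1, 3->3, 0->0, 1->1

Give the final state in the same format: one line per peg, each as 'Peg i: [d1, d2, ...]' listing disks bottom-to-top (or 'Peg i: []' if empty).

After move 1 (1->3):
Peg 0: [2]
Peg 1: []
Peg 2: [1]
Peg 3: [3]

After move 2 (2->1):
Peg 0: [2]
Peg 1: [1]
Peg 2: []
Peg 3: [3]

After move 3 (2->0):
Peg 0: [2]
Peg 1: [1]
Peg 2: []
Peg 3: [3]

After move 4 (2->1):
Peg 0: [2]
Peg 1: [1]
Peg 2: []
Peg 3: [3]

After move 5 (3->3):
Peg 0: [2]
Peg 1: [1]
Peg 2: []
Peg 3: [3]

After move 6 (0->0):
Peg 0: [2]
Peg 1: [1]
Peg 2: []
Peg 3: [3]

After move 7 (1->1):
Peg 0: [2]
Peg 1: [1]
Peg 2: []
Peg 3: [3]

Answer: Peg 0: [2]
Peg 1: [1]
Peg 2: []
Peg 3: [3]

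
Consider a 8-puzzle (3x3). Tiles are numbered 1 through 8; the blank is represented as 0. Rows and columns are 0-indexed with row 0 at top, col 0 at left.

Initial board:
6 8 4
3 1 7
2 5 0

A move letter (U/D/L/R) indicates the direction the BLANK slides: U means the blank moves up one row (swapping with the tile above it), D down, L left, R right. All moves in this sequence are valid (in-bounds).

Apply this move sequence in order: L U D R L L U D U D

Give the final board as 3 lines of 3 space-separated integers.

Answer: 6 8 4
3 1 7
0 2 5

Derivation:
After move 1 (L):
6 8 4
3 1 7
2 0 5

After move 2 (U):
6 8 4
3 0 7
2 1 5

After move 3 (D):
6 8 4
3 1 7
2 0 5

After move 4 (R):
6 8 4
3 1 7
2 5 0

After move 5 (L):
6 8 4
3 1 7
2 0 5

After move 6 (L):
6 8 4
3 1 7
0 2 5

After move 7 (U):
6 8 4
0 1 7
3 2 5

After move 8 (D):
6 8 4
3 1 7
0 2 5

After move 9 (U):
6 8 4
0 1 7
3 2 5

After move 10 (D):
6 8 4
3 1 7
0 2 5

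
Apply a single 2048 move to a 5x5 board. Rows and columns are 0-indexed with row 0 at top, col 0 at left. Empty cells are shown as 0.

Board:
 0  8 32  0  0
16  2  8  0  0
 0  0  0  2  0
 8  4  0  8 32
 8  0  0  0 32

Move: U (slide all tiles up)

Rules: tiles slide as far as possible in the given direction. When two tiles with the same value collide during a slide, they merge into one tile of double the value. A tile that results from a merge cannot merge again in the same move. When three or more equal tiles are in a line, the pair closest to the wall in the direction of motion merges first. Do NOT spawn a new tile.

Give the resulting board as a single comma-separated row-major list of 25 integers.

Slide up:
col 0: [0, 16, 0, 8, 8] -> [16, 16, 0, 0, 0]
col 1: [8, 2, 0, 4, 0] -> [8, 2, 4, 0, 0]
col 2: [32, 8, 0, 0, 0] -> [32, 8, 0, 0, 0]
col 3: [0, 0, 2, 8, 0] -> [2, 8, 0, 0, 0]
col 4: [0, 0, 0, 32, 32] -> [64, 0, 0, 0, 0]

Answer: 16, 8, 32, 2, 64, 16, 2, 8, 8, 0, 0, 4, 0, 0, 0, 0, 0, 0, 0, 0, 0, 0, 0, 0, 0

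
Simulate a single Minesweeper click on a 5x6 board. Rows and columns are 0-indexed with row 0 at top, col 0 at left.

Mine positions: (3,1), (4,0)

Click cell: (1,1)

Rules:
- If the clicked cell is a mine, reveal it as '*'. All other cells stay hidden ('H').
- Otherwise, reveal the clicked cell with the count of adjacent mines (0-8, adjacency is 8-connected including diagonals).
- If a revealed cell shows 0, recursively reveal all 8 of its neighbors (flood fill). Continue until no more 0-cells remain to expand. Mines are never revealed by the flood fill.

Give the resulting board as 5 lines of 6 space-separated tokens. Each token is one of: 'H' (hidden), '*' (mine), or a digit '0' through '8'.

0 0 0 0 0 0
0 0 0 0 0 0
1 1 1 0 0 0
H H 1 0 0 0
H H 1 0 0 0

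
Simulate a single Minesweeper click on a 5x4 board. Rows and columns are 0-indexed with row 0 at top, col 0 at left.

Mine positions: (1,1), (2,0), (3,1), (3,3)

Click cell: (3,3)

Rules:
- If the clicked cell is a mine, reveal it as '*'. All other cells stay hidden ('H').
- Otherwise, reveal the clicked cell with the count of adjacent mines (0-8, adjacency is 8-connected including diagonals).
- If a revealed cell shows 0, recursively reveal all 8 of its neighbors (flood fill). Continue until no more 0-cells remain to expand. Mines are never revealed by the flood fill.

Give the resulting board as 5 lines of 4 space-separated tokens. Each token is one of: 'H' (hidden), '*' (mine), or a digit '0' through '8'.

H H H H
H H H H
H H H H
H H H *
H H H H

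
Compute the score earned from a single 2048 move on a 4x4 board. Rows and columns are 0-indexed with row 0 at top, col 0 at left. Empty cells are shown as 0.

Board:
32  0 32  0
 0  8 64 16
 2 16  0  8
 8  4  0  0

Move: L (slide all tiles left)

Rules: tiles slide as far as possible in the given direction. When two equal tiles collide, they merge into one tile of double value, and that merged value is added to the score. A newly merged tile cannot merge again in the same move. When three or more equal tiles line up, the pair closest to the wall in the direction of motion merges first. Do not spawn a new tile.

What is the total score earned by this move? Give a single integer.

Slide left:
row 0: [32, 0, 32, 0] -> [64, 0, 0, 0]  score +64 (running 64)
row 1: [0, 8, 64, 16] -> [8, 64, 16, 0]  score +0 (running 64)
row 2: [2, 16, 0, 8] -> [2, 16, 8, 0]  score +0 (running 64)
row 3: [8, 4, 0, 0] -> [8, 4, 0, 0]  score +0 (running 64)
Board after move:
64  0  0  0
 8 64 16  0
 2 16  8  0
 8  4  0  0

Answer: 64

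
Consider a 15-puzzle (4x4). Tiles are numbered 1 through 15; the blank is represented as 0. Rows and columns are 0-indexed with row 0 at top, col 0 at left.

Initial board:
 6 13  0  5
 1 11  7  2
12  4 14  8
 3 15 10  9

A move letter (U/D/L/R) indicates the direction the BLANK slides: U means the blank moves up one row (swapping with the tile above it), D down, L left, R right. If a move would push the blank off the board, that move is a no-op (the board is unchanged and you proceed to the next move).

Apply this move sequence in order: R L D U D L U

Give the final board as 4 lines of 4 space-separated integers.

After move 1 (R):
 6 13  5  0
 1 11  7  2
12  4 14  8
 3 15 10  9

After move 2 (L):
 6 13  0  5
 1 11  7  2
12  4 14  8
 3 15 10  9

After move 3 (D):
 6 13  7  5
 1 11  0  2
12  4 14  8
 3 15 10  9

After move 4 (U):
 6 13  0  5
 1 11  7  2
12  4 14  8
 3 15 10  9

After move 5 (D):
 6 13  7  5
 1 11  0  2
12  4 14  8
 3 15 10  9

After move 6 (L):
 6 13  7  5
 1  0 11  2
12  4 14  8
 3 15 10  9

After move 7 (U):
 6  0  7  5
 1 13 11  2
12  4 14  8
 3 15 10  9

Answer:  6  0  7  5
 1 13 11  2
12  4 14  8
 3 15 10  9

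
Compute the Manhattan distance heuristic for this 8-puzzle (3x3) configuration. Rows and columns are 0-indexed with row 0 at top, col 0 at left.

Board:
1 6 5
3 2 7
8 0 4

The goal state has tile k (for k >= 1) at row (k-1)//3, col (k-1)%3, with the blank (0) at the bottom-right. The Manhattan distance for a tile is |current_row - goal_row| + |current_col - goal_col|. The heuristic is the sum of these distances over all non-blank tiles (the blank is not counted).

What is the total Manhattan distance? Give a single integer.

Tile 1: at (0,0), goal (0,0), distance |0-0|+|0-0| = 0
Tile 6: at (0,1), goal (1,2), distance |0-1|+|1-2| = 2
Tile 5: at (0,2), goal (1,1), distance |0-1|+|2-1| = 2
Tile 3: at (1,0), goal (0,2), distance |1-0|+|0-2| = 3
Tile 2: at (1,1), goal (0,1), distance |1-0|+|1-1| = 1
Tile 7: at (1,2), goal (2,0), distance |1-2|+|2-0| = 3
Tile 8: at (2,0), goal (2,1), distance |2-2|+|0-1| = 1
Tile 4: at (2,2), goal (1,0), distance |2-1|+|2-0| = 3
Sum: 0 + 2 + 2 + 3 + 1 + 3 + 1 + 3 = 15

Answer: 15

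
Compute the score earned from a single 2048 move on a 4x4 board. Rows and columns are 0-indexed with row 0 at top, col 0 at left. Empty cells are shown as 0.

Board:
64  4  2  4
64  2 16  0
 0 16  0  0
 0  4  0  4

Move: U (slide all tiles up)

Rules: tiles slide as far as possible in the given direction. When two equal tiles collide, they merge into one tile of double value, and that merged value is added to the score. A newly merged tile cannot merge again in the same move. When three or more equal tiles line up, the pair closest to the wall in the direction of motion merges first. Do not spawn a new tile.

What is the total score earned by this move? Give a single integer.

Slide up:
col 0: [64, 64, 0, 0] -> [128, 0, 0, 0]  score +128 (running 128)
col 1: [4, 2, 16, 4] -> [4, 2, 16, 4]  score +0 (running 128)
col 2: [2, 16, 0, 0] -> [2, 16, 0, 0]  score +0 (running 128)
col 3: [4, 0, 0, 4] -> [8, 0, 0, 0]  score +8 (running 136)
Board after move:
128   4   2   8
  0   2  16   0
  0  16   0   0
  0   4   0   0

Answer: 136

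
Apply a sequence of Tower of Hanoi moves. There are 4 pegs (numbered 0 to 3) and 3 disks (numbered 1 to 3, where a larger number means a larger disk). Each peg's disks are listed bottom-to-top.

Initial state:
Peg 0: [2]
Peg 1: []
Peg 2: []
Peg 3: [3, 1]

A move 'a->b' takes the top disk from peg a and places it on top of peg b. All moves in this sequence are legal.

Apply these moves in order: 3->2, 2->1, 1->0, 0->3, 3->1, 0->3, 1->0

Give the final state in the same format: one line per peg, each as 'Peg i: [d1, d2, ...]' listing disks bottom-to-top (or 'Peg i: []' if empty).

Answer: Peg 0: [1]
Peg 1: []
Peg 2: []
Peg 3: [3, 2]

Derivation:
After move 1 (3->2):
Peg 0: [2]
Peg 1: []
Peg 2: [1]
Peg 3: [3]

After move 2 (2->1):
Peg 0: [2]
Peg 1: [1]
Peg 2: []
Peg 3: [3]

After move 3 (1->0):
Peg 0: [2, 1]
Peg 1: []
Peg 2: []
Peg 3: [3]

After move 4 (0->3):
Peg 0: [2]
Peg 1: []
Peg 2: []
Peg 3: [3, 1]

After move 5 (3->1):
Peg 0: [2]
Peg 1: [1]
Peg 2: []
Peg 3: [3]

After move 6 (0->3):
Peg 0: []
Peg 1: [1]
Peg 2: []
Peg 3: [3, 2]

After move 7 (1->0):
Peg 0: [1]
Peg 1: []
Peg 2: []
Peg 3: [3, 2]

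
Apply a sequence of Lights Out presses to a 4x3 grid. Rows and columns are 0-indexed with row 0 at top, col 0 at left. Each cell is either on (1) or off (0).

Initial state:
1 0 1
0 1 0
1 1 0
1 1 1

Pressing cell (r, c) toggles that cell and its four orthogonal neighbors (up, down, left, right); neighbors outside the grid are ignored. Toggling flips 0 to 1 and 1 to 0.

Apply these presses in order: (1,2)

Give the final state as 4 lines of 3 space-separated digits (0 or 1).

Answer: 1 0 0
0 0 1
1 1 1
1 1 1

Derivation:
After press 1 at (1,2):
1 0 0
0 0 1
1 1 1
1 1 1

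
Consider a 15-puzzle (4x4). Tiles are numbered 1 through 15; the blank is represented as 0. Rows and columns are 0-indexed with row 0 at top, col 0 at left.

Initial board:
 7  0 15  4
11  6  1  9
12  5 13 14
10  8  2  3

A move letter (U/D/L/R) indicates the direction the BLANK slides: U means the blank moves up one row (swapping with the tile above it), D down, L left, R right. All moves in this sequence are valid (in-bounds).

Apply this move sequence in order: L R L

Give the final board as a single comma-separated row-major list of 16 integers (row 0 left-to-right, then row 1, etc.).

After move 1 (L):
 0  7 15  4
11  6  1  9
12  5 13 14
10  8  2  3

After move 2 (R):
 7  0 15  4
11  6  1  9
12  5 13 14
10  8  2  3

After move 3 (L):
 0  7 15  4
11  6  1  9
12  5 13 14
10  8  2  3

Answer: 0, 7, 15, 4, 11, 6, 1, 9, 12, 5, 13, 14, 10, 8, 2, 3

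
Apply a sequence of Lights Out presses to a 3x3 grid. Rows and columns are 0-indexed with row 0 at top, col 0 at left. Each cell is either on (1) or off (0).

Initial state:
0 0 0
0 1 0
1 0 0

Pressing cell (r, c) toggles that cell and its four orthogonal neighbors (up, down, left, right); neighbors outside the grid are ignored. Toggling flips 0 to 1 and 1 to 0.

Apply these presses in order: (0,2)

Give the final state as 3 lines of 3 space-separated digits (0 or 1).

Answer: 0 1 1
0 1 1
1 0 0

Derivation:
After press 1 at (0,2):
0 1 1
0 1 1
1 0 0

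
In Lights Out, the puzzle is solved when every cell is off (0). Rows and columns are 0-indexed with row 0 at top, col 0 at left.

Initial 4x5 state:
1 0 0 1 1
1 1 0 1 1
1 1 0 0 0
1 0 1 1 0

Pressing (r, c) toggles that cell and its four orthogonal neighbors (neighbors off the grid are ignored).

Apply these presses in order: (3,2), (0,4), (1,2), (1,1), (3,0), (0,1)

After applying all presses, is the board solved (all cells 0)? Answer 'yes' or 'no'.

Answer: yes

Derivation:
After press 1 at (3,2):
1 0 0 1 1
1 1 0 1 1
1 1 1 0 0
1 1 0 0 0

After press 2 at (0,4):
1 0 0 0 0
1 1 0 1 0
1 1 1 0 0
1 1 0 0 0

After press 3 at (1,2):
1 0 1 0 0
1 0 1 0 0
1 1 0 0 0
1 1 0 0 0

After press 4 at (1,1):
1 1 1 0 0
0 1 0 0 0
1 0 0 0 0
1 1 0 0 0

After press 5 at (3,0):
1 1 1 0 0
0 1 0 0 0
0 0 0 0 0
0 0 0 0 0

After press 6 at (0,1):
0 0 0 0 0
0 0 0 0 0
0 0 0 0 0
0 0 0 0 0

Lights still on: 0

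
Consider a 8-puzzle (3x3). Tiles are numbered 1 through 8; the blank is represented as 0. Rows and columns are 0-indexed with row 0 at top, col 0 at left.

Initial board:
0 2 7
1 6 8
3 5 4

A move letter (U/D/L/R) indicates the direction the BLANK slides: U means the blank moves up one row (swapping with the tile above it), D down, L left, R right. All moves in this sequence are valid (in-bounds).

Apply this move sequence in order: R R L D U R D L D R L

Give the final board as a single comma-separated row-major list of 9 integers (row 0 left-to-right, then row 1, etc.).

After move 1 (R):
2 0 7
1 6 8
3 5 4

After move 2 (R):
2 7 0
1 6 8
3 5 4

After move 3 (L):
2 0 7
1 6 8
3 5 4

After move 4 (D):
2 6 7
1 0 8
3 5 4

After move 5 (U):
2 0 7
1 6 8
3 5 4

After move 6 (R):
2 7 0
1 6 8
3 5 4

After move 7 (D):
2 7 8
1 6 0
3 5 4

After move 8 (L):
2 7 8
1 0 6
3 5 4

After move 9 (D):
2 7 8
1 5 6
3 0 4

After move 10 (R):
2 7 8
1 5 6
3 4 0

After move 11 (L):
2 7 8
1 5 6
3 0 4

Answer: 2, 7, 8, 1, 5, 6, 3, 0, 4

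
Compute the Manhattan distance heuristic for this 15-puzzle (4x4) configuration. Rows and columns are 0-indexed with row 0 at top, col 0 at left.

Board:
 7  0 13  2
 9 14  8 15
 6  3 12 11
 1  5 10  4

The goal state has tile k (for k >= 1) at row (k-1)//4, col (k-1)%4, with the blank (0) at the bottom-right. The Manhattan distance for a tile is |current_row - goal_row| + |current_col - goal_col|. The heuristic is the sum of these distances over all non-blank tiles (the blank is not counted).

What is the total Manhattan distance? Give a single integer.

Tile 7: at (0,0), goal (1,2), distance |0-1|+|0-2| = 3
Tile 13: at (0,2), goal (3,0), distance |0-3|+|2-0| = 5
Tile 2: at (0,3), goal (0,1), distance |0-0|+|3-1| = 2
Tile 9: at (1,0), goal (2,0), distance |1-2|+|0-0| = 1
Tile 14: at (1,1), goal (3,1), distance |1-3|+|1-1| = 2
Tile 8: at (1,2), goal (1,3), distance |1-1|+|2-3| = 1
Tile 15: at (1,3), goal (3,2), distance |1-3|+|3-2| = 3
Tile 6: at (2,0), goal (1,1), distance |2-1|+|0-1| = 2
Tile 3: at (2,1), goal (0,2), distance |2-0|+|1-2| = 3
Tile 12: at (2,2), goal (2,3), distance |2-2|+|2-3| = 1
Tile 11: at (2,3), goal (2,2), distance |2-2|+|3-2| = 1
Tile 1: at (3,0), goal (0,0), distance |3-0|+|0-0| = 3
Tile 5: at (3,1), goal (1,0), distance |3-1|+|1-0| = 3
Tile 10: at (3,2), goal (2,1), distance |3-2|+|2-1| = 2
Tile 4: at (3,3), goal (0,3), distance |3-0|+|3-3| = 3
Sum: 3 + 5 + 2 + 1 + 2 + 1 + 3 + 2 + 3 + 1 + 1 + 3 + 3 + 2 + 3 = 35

Answer: 35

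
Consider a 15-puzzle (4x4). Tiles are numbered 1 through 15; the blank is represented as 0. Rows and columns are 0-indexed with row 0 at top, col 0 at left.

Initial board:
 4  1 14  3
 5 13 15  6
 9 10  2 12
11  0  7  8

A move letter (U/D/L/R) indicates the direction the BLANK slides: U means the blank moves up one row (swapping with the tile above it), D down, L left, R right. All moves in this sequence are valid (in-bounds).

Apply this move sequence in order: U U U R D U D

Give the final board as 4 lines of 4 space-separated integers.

Answer:  4 14 15  3
 5  1  0  6
 9 13  2 12
11 10  7  8

Derivation:
After move 1 (U):
 4  1 14  3
 5 13 15  6
 9  0  2 12
11 10  7  8

After move 2 (U):
 4  1 14  3
 5  0 15  6
 9 13  2 12
11 10  7  8

After move 3 (U):
 4  0 14  3
 5  1 15  6
 9 13  2 12
11 10  7  8

After move 4 (R):
 4 14  0  3
 5  1 15  6
 9 13  2 12
11 10  7  8

After move 5 (D):
 4 14 15  3
 5  1  0  6
 9 13  2 12
11 10  7  8

After move 6 (U):
 4 14  0  3
 5  1 15  6
 9 13  2 12
11 10  7  8

After move 7 (D):
 4 14 15  3
 5  1  0  6
 9 13  2 12
11 10  7  8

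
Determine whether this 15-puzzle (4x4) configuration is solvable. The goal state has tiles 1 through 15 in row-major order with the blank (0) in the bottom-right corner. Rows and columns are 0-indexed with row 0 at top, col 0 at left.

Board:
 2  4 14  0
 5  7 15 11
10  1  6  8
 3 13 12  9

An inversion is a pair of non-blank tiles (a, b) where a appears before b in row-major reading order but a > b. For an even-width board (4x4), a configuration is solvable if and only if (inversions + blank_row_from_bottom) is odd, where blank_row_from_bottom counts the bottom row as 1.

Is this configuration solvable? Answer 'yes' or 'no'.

Inversions: 44
Blank is in row 0 (0-indexed from top), which is row 4 counting from the bottom (bottom = 1).
44 + 4 = 48, which is even, so the puzzle is not solvable.

Answer: no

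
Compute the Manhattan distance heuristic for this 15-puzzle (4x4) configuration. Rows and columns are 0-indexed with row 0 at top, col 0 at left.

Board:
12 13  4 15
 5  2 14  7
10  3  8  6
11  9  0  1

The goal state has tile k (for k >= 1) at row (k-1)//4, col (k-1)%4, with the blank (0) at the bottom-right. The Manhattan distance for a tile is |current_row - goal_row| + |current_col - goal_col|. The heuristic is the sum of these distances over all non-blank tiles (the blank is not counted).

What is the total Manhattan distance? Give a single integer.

Answer: 39

Derivation:
Tile 12: (0,0)->(2,3) = 5
Tile 13: (0,1)->(3,0) = 4
Tile 4: (0,2)->(0,3) = 1
Tile 15: (0,3)->(3,2) = 4
Tile 5: (1,0)->(1,0) = 0
Tile 2: (1,1)->(0,1) = 1
Tile 14: (1,2)->(3,1) = 3
Tile 7: (1,3)->(1,2) = 1
Tile 10: (2,0)->(2,1) = 1
Tile 3: (2,1)->(0,2) = 3
Tile 8: (2,2)->(1,3) = 2
Tile 6: (2,3)->(1,1) = 3
Tile 11: (3,0)->(2,2) = 3
Tile 9: (3,1)->(2,0) = 2
Tile 1: (3,3)->(0,0) = 6
Sum: 5 + 4 + 1 + 4 + 0 + 1 + 3 + 1 + 1 + 3 + 2 + 3 + 3 + 2 + 6 = 39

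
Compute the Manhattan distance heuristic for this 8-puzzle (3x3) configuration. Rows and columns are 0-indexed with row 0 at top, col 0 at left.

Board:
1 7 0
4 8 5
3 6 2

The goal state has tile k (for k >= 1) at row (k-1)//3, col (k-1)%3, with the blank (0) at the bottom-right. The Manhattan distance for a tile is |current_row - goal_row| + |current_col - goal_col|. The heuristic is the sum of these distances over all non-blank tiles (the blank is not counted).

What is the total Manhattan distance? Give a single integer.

Answer: 14

Derivation:
Tile 1: (0,0)->(0,0) = 0
Tile 7: (0,1)->(2,0) = 3
Tile 4: (1,0)->(1,0) = 0
Tile 8: (1,1)->(2,1) = 1
Tile 5: (1,2)->(1,1) = 1
Tile 3: (2,0)->(0,2) = 4
Tile 6: (2,1)->(1,2) = 2
Tile 2: (2,2)->(0,1) = 3
Sum: 0 + 3 + 0 + 1 + 1 + 4 + 2 + 3 = 14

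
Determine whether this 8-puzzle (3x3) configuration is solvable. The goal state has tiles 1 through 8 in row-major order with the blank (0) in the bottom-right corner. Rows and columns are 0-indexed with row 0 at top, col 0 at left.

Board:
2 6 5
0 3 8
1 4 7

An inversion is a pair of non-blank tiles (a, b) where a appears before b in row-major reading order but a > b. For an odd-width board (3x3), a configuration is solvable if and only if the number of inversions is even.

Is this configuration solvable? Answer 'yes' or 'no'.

Answer: yes

Derivation:
Inversions (pairs i<j in row-major order where tile[i] > tile[j] > 0): 12
12 is even, so the puzzle is solvable.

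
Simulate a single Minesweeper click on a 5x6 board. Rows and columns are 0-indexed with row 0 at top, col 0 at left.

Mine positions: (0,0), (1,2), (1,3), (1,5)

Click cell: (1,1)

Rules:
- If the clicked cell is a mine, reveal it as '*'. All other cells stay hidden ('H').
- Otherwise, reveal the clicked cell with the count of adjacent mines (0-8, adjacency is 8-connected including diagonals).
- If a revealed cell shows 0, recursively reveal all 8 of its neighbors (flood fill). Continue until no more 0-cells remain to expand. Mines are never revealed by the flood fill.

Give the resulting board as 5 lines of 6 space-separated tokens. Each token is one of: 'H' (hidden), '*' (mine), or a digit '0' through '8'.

H H H H H H
H 2 H H H H
H H H H H H
H H H H H H
H H H H H H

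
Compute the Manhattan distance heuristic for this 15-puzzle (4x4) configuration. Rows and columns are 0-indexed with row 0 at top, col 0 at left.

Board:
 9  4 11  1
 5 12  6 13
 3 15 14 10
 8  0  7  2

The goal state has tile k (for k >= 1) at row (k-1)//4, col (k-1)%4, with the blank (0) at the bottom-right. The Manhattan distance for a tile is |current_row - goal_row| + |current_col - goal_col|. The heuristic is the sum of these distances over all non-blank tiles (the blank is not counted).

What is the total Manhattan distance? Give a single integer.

Answer: 40

Derivation:
Tile 9: at (0,0), goal (2,0), distance |0-2|+|0-0| = 2
Tile 4: at (0,1), goal (0,3), distance |0-0|+|1-3| = 2
Tile 11: at (0,2), goal (2,2), distance |0-2|+|2-2| = 2
Tile 1: at (0,3), goal (0,0), distance |0-0|+|3-0| = 3
Tile 5: at (1,0), goal (1,0), distance |1-1|+|0-0| = 0
Tile 12: at (1,1), goal (2,3), distance |1-2|+|1-3| = 3
Tile 6: at (1,2), goal (1,1), distance |1-1|+|2-1| = 1
Tile 13: at (1,3), goal (3,0), distance |1-3|+|3-0| = 5
Tile 3: at (2,0), goal (0,2), distance |2-0|+|0-2| = 4
Tile 15: at (2,1), goal (3,2), distance |2-3|+|1-2| = 2
Tile 14: at (2,2), goal (3,1), distance |2-3|+|2-1| = 2
Tile 10: at (2,3), goal (2,1), distance |2-2|+|3-1| = 2
Tile 8: at (3,0), goal (1,3), distance |3-1|+|0-3| = 5
Tile 7: at (3,2), goal (1,2), distance |3-1|+|2-2| = 2
Tile 2: at (3,3), goal (0,1), distance |3-0|+|3-1| = 5
Sum: 2 + 2 + 2 + 3 + 0 + 3 + 1 + 5 + 4 + 2 + 2 + 2 + 5 + 2 + 5 = 40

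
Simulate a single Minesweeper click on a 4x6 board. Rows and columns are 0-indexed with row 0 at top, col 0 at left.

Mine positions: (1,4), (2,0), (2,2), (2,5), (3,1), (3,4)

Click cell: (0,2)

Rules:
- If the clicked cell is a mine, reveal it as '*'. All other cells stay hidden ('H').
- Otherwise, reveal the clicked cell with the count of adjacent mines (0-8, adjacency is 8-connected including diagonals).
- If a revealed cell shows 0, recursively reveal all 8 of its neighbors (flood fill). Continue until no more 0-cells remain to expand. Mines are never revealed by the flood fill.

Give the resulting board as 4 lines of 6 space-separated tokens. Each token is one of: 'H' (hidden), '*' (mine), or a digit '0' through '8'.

0 0 0 1 H H
1 2 1 2 H H
H H H H H H
H H H H H H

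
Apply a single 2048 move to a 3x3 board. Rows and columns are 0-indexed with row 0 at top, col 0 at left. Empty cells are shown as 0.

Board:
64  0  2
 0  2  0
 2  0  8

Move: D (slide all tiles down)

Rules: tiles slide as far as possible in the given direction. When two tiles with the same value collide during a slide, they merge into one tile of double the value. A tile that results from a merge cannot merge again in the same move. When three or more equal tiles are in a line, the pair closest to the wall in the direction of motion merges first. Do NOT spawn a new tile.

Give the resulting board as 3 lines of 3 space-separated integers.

Slide down:
col 0: [64, 0, 2] -> [0, 64, 2]
col 1: [0, 2, 0] -> [0, 0, 2]
col 2: [2, 0, 8] -> [0, 2, 8]

Answer:  0  0  0
64  0  2
 2  2  8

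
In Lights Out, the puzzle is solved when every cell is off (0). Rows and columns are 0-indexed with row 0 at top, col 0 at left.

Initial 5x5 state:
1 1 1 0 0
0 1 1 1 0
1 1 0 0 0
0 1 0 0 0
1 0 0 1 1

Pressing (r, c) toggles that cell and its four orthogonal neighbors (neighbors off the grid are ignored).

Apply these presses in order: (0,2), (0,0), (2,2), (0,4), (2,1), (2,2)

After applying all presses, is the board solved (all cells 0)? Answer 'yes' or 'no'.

After press 1 at (0,2):
1 0 0 1 0
0 1 0 1 0
1 1 0 0 0
0 1 0 0 0
1 0 0 1 1

After press 2 at (0,0):
0 1 0 1 0
1 1 0 1 0
1 1 0 0 0
0 1 0 0 0
1 0 0 1 1

After press 3 at (2,2):
0 1 0 1 0
1 1 1 1 0
1 0 1 1 0
0 1 1 0 0
1 0 0 1 1

After press 4 at (0,4):
0 1 0 0 1
1 1 1 1 1
1 0 1 1 0
0 1 1 0 0
1 0 0 1 1

After press 5 at (2,1):
0 1 0 0 1
1 0 1 1 1
0 1 0 1 0
0 0 1 0 0
1 0 0 1 1

After press 6 at (2,2):
0 1 0 0 1
1 0 0 1 1
0 0 1 0 0
0 0 0 0 0
1 0 0 1 1

Lights still on: 9

Answer: no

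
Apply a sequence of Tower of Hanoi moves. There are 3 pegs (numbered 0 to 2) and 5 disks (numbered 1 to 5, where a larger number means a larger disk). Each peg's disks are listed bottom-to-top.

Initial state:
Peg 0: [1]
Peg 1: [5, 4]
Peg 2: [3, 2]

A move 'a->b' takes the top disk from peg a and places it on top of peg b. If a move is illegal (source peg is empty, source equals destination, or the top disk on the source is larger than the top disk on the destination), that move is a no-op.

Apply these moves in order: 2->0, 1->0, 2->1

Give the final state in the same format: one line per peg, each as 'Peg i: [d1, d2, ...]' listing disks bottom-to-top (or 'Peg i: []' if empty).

After move 1 (2->0):
Peg 0: [1]
Peg 1: [5, 4]
Peg 2: [3, 2]

After move 2 (1->0):
Peg 0: [1]
Peg 1: [5, 4]
Peg 2: [3, 2]

After move 3 (2->1):
Peg 0: [1]
Peg 1: [5, 4, 2]
Peg 2: [3]

Answer: Peg 0: [1]
Peg 1: [5, 4, 2]
Peg 2: [3]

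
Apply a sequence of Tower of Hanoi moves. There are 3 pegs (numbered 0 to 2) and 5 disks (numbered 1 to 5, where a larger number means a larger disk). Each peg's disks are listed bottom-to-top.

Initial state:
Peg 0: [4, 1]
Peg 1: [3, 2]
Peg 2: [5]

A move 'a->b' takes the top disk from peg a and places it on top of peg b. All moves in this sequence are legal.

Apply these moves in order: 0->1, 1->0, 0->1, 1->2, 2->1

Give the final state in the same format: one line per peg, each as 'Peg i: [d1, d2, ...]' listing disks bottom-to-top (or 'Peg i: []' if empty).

Answer: Peg 0: [4]
Peg 1: [3, 2, 1]
Peg 2: [5]

Derivation:
After move 1 (0->1):
Peg 0: [4]
Peg 1: [3, 2, 1]
Peg 2: [5]

After move 2 (1->0):
Peg 0: [4, 1]
Peg 1: [3, 2]
Peg 2: [5]

After move 3 (0->1):
Peg 0: [4]
Peg 1: [3, 2, 1]
Peg 2: [5]

After move 4 (1->2):
Peg 0: [4]
Peg 1: [3, 2]
Peg 2: [5, 1]

After move 5 (2->1):
Peg 0: [4]
Peg 1: [3, 2, 1]
Peg 2: [5]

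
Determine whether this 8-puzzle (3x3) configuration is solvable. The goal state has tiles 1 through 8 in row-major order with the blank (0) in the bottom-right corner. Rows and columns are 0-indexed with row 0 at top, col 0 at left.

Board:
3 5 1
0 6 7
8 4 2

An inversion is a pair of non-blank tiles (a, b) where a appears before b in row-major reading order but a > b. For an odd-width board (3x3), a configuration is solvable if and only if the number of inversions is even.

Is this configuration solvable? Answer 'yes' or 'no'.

Answer: yes

Derivation:
Inversions (pairs i<j in row-major order where tile[i] > tile[j] > 0): 12
12 is even, so the puzzle is solvable.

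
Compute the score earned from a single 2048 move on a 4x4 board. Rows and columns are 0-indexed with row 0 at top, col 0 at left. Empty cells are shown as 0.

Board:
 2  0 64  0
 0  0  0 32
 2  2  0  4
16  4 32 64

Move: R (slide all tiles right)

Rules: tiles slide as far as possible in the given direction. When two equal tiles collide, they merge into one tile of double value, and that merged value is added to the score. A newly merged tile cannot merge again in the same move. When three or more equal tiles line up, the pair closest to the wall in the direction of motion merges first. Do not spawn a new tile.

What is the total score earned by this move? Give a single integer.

Answer: 4

Derivation:
Slide right:
row 0: [2, 0, 64, 0] -> [0, 0, 2, 64]  score +0 (running 0)
row 1: [0, 0, 0, 32] -> [0, 0, 0, 32]  score +0 (running 0)
row 2: [2, 2, 0, 4] -> [0, 0, 4, 4]  score +4 (running 4)
row 3: [16, 4, 32, 64] -> [16, 4, 32, 64]  score +0 (running 4)
Board after move:
 0  0  2 64
 0  0  0 32
 0  0  4  4
16  4 32 64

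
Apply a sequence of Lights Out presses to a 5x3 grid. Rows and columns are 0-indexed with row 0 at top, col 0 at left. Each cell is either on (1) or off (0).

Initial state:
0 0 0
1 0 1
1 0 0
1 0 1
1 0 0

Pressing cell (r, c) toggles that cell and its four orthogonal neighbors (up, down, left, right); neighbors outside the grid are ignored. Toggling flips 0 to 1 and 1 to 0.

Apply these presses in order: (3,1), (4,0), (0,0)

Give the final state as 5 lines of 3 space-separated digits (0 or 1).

Answer: 1 1 0
0 0 1
1 1 0
1 1 0
0 0 0

Derivation:
After press 1 at (3,1):
0 0 0
1 0 1
1 1 0
0 1 0
1 1 0

After press 2 at (4,0):
0 0 0
1 0 1
1 1 0
1 1 0
0 0 0

After press 3 at (0,0):
1 1 0
0 0 1
1 1 0
1 1 0
0 0 0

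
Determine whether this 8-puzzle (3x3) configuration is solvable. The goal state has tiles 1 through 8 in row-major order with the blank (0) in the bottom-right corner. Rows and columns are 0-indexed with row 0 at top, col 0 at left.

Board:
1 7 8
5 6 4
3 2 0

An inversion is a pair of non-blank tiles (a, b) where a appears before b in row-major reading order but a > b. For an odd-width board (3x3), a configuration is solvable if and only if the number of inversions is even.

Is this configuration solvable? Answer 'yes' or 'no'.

Inversions (pairs i<j in row-major order where tile[i] > tile[j] > 0): 19
19 is odd, so the puzzle is not solvable.

Answer: no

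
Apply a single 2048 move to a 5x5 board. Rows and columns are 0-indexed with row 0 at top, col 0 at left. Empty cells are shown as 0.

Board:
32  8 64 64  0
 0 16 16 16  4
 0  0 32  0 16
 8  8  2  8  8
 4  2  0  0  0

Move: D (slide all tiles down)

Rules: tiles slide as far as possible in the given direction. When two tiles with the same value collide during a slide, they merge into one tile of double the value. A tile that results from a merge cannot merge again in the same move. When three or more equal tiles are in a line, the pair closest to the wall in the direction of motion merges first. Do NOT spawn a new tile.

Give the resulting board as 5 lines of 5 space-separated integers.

Answer:  0  0  0  0  0
 0  8 64  0  0
32 16 16 64  4
 8  8 32 16 16
 4  2  2  8  8

Derivation:
Slide down:
col 0: [32, 0, 0, 8, 4] -> [0, 0, 32, 8, 4]
col 1: [8, 16, 0, 8, 2] -> [0, 8, 16, 8, 2]
col 2: [64, 16, 32, 2, 0] -> [0, 64, 16, 32, 2]
col 3: [64, 16, 0, 8, 0] -> [0, 0, 64, 16, 8]
col 4: [0, 4, 16, 8, 0] -> [0, 0, 4, 16, 8]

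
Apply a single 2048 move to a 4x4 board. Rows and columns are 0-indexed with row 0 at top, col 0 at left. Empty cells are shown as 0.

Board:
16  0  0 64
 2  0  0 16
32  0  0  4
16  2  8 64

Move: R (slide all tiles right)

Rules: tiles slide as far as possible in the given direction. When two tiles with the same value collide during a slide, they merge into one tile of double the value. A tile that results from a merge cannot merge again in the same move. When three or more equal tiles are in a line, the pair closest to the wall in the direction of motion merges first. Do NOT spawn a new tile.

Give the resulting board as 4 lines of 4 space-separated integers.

Answer:  0  0 16 64
 0  0  2 16
 0  0 32  4
16  2  8 64

Derivation:
Slide right:
row 0: [16, 0, 0, 64] -> [0, 0, 16, 64]
row 1: [2, 0, 0, 16] -> [0, 0, 2, 16]
row 2: [32, 0, 0, 4] -> [0, 0, 32, 4]
row 3: [16, 2, 8, 64] -> [16, 2, 8, 64]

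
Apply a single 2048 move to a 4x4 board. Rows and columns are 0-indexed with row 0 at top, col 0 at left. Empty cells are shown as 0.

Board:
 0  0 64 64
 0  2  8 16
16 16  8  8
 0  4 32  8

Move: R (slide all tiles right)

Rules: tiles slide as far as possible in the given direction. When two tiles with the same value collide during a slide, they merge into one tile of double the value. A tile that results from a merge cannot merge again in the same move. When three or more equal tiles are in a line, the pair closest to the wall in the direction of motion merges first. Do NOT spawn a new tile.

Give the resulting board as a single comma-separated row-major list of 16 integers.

Answer: 0, 0, 0, 128, 0, 2, 8, 16, 0, 0, 32, 16, 0, 4, 32, 8

Derivation:
Slide right:
row 0: [0, 0, 64, 64] -> [0, 0, 0, 128]
row 1: [0, 2, 8, 16] -> [0, 2, 8, 16]
row 2: [16, 16, 8, 8] -> [0, 0, 32, 16]
row 3: [0, 4, 32, 8] -> [0, 4, 32, 8]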